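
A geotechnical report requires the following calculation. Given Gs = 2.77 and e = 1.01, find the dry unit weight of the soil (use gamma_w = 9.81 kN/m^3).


Using gamma_d = Gs * gamma_w / (1 + e)
gamma_d = 2.77 * 9.81 / (1 + 1.01)
gamma_d = 2.77 * 9.81 / 2.01
gamma_d = 13.519 kN/m^3


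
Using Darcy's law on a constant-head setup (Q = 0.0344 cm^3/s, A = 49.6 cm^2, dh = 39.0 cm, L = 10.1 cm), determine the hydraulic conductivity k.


Compute hydraulic gradient:
i = dh / L = 39.0 / 10.1 = 3.86139
Then apply Darcy's law:
k = Q / (A * i)
k = 0.0344 / (49.6 * 3.86139)
k = 0.0344 / 191.525
k = 0.00018 cm/s


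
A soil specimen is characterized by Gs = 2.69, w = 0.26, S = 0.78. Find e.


Result: 0.8967

Derivation:
Using the relation e = Gs * w / S
e = 2.69 * 0.26 / 0.78
e = 0.8967


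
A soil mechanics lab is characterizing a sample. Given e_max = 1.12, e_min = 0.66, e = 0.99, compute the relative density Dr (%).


Using Dr = (e_max - e) / (e_max - e_min) * 100
e_max - e = 1.12 - 0.99 = 0.13
e_max - e_min = 1.12 - 0.66 = 0.46
Dr = 0.13 / 0.46 * 100
Dr = 28.26 %


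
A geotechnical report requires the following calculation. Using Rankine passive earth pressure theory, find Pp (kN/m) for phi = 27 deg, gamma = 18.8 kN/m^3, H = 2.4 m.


Compute passive earth pressure coefficient:
Kp = tan^2(45 + phi/2) = tan^2(58.5) = 2.66294
Compute passive force:
Pp = 0.5 * Kp * gamma * H^2
Pp = 0.5 * 2.66294 * 18.8 * 2.4^2
Pp = 144.18 kN/m


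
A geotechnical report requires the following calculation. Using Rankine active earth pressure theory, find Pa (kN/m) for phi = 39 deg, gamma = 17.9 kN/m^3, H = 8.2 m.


Result: 136.91 kN/m

Derivation:
Compute active earth pressure coefficient:
Ka = tan^2(45 - phi/2) = tan^2(25.5) = 0.227506
Compute active force:
Pa = 0.5 * Ka * gamma * H^2
Pa = 0.5 * 0.227506 * 17.9 * 8.2^2
Pa = 136.91 kN/m


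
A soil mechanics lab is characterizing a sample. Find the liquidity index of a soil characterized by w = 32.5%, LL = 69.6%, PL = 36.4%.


First compute the plasticity index:
PI = LL - PL = 69.6 - 36.4 = 33.2
Then compute the liquidity index:
LI = (w - PL) / PI
LI = (32.5 - 36.4) / 33.2
LI = -0.117


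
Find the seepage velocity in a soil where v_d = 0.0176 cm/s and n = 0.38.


Using v_s = v_d / n
v_s = 0.0176 / 0.38
v_s = 0.04632 cm/s


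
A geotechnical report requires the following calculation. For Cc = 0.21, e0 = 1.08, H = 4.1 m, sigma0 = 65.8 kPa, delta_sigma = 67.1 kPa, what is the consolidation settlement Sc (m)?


Using Sc = Cc * H / (1 + e0) * log10((sigma0 + delta_sigma) / sigma0)
Stress ratio = (65.8 + 67.1) / 65.8 = 2.01976
log10(2.01976) = 0.305299
Cc * H / (1 + e0) = 0.21 * 4.1 / (1 + 1.08) = 0.413942
Sc = 0.413942 * 0.305299
Sc = 0.1264 m


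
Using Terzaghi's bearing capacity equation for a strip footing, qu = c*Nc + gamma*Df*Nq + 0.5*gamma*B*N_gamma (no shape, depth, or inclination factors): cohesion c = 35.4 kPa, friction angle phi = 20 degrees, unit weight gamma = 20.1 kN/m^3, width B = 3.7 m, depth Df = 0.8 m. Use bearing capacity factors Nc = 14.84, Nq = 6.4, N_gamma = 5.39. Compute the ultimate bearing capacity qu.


Compute qu = c*Nc + gamma*Df*Nq + 0.5*gamma*B*N_gamma
Term 1: 35.4 * 14.84 = 525.336
Term 2: 20.1 * 0.8 * 6.4 = 102.912
Term 3: 0.5 * 20.1 * 3.7 * 5.39 = 200.42715
qu = 525.336 + 102.912 + 200.42715
qu = 828.68 kPa


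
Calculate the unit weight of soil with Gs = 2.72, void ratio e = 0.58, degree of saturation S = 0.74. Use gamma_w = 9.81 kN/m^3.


Result: 19.553 kN/m^3

Derivation:
Using gamma = gamma_w * (Gs + S*e) / (1 + e)
Numerator: Gs + S*e = 2.72 + 0.74*0.58 = 3.1492
Denominator: 1 + e = 1 + 0.58 = 1.58
gamma = 9.81 * 3.1492 / 1.58
gamma = 19.553 kN/m^3


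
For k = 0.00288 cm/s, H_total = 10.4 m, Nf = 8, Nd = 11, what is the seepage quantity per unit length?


Convert k to m/s for unit consistency with H:
k = 0.00288 cm/s = 0.00288 / 100 m/s = 2.88e-05 m/s
Using q = k * H * Nf / Nd
Nf / Nd = 8 / 11 = 0.7273
q = 2.88e-05 * 10.4 * 0.7273
q = 0.0002178 m^3/s per m


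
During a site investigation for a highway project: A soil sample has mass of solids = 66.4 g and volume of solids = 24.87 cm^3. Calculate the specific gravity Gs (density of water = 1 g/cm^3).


Using Gs = m_s / (V_s * rho_w)
Since rho_w = 1 g/cm^3:
Gs = 66.4 / 24.87
Gs = 2.67


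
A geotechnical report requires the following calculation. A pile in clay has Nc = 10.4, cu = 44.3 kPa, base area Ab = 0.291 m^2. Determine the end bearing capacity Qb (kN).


Result: 134.07 kN

Derivation:
Using Qb = Nc * cu * Ab
Qb = 10.4 * 44.3 * 0.291
Qb = 134.07 kN


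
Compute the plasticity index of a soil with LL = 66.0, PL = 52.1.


Using PI = LL - PL
PI = 66.0 - 52.1
PI = 13.9


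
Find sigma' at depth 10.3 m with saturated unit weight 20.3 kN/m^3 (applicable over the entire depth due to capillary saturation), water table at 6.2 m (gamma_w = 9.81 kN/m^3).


Result: 168.87 kPa

Derivation:
Total stress = gamma_sat * depth
sigma = 20.3 * 10.3 = 209.09 kPa
Pore water pressure u = gamma_w * (depth - d_wt)
u = 9.81 * (10.3 - 6.2) = 40.221 kPa
Effective stress = sigma - u
sigma' = 209.09 - 40.221 = 168.87 kPa


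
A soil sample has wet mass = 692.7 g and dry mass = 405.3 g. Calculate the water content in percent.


Result: 70.91 %

Derivation:
Using w = (m_wet - m_dry) / m_dry * 100
m_wet - m_dry = 692.7 - 405.3 = 287.4 g
w = 287.4 / 405.3 * 100
w = 70.91 %


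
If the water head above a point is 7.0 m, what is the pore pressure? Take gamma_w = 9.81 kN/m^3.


Using u = gamma_w * h_w
u = 9.81 * 7.0
u = 68.67 kPa


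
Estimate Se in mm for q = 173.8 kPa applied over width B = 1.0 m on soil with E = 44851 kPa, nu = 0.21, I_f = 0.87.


Using Se = q * B * (1 - nu^2) * I_f / E
1 - nu^2 = 1 - 0.21^2 = 0.9559
Se = 173.8 * 1.0 * 0.9559 * 0.87 / 44851
Se = 0.003223 m
Convert to mm: Se = 0.003223 * 1000 = 3.223 mm


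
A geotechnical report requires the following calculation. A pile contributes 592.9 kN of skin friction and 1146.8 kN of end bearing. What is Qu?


Using Qu = Qf + Qb
Qu = 592.9 + 1146.8
Qu = 1739.7 kN


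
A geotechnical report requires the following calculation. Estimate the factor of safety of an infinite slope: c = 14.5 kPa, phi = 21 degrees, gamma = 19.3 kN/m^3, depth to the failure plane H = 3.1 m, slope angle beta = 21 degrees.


Using Fs = c / (gamma*H*sin(beta)*cos(beta)) + tan(phi)/tan(beta)
Cohesion contribution = 14.5 / (19.3*3.1*sin(21)*cos(21))
Cohesion contribution = 0.724383
Friction contribution = tan(21)/tan(21) = 1
Fs = 0.724383 + 1
Fs = 1.724


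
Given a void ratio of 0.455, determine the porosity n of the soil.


Using the relation n = e / (1 + e)
n = 0.455 / (1 + 0.455)
n = 0.455 / 1.455
n = 0.3127


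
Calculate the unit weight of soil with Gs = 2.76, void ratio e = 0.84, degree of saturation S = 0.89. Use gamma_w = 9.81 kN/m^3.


Result: 18.701 kN/m^3

Derivation:
Using gamma = gamma_w * (Gs + S*e) / (1 + e)
Numerator: Gs + S*e = 2.76 + 0.89*0.84 = 3.5076
Denominator: 1 + e = 1 + 0.84 = 1.84
gamma = 9.81 * 3.5076 / 1.84
gamma = 18.701 kN/m^3


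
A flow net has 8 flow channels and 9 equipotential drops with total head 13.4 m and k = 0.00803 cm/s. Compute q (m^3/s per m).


Result: 0.0009565 m^3/s per m

Derivation:
Convert k to m/s for unit consistency with H:
k = 0.00803 cm/s = 0.00803 / 100 m/s = 8.03e-05 m/s
Using q = k * H * Nf / Nd
Nf / Nd = 8 / 9 = 0.8889
q = 8.03e-05 * 13.4 * 0.8889
q = 0.0009565 m^3/s per m


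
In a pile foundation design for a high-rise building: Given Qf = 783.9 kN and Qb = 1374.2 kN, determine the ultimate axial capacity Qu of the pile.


Using Qu = Qf + Qb
Qu = 783.9 + 1374.2
Qu = 2158.1 kN


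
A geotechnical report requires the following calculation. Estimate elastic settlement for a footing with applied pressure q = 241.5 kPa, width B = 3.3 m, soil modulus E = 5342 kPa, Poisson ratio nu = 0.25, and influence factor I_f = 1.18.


Result: 165.037 mm

Derivation:
Using Se = q * B * (1 - nu^2) * I_f / E
1 - nu^2 = 1 - 0.25^2 = 0.9375
Se = 241.5 * 3.3 * 0.9375 * 1.18 / 5342
Se = 0.165037 m
Convert to mm: Se = 0.165037 * 1000 = 165.037 mm


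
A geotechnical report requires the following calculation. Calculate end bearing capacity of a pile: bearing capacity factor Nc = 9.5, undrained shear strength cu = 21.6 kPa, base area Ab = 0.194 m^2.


Using Qb = Nc * cu * Ab
Qb = 9.5 * 21.6 * 0.194
Qb = 39.81 kN


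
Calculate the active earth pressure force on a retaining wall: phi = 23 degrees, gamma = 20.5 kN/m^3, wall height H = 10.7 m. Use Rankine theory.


Result: 514.11 kN/m

Derivation:
Compute active earth pressure coefficient:
Ka = tan^2(45 - phi/2) = tan^2(33.5) = 0.438092
Compute active force:
Pa = 0.5 * Ka * gamma * H^2
Pa = 0.5 * 0.438092 * 20.5 * 10.7^2
Pa = 514.11 kN/m


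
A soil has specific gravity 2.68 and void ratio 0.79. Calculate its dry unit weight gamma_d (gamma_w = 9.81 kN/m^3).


Result: 14.688 kN/m^3

Derivation:
Using gamma_d = Gs * gamma_w / (1 + e)
gamma_d = 2.68 * 9.81 / (1 + 0.79)
gamma_d = 2.68 * 9.81 / 1.79
gamma_d = 14.688 kN/m^3


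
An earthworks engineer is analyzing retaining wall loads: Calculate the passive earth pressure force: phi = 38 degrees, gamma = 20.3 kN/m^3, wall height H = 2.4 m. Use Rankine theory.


Result: 245.77 kN/m

Derivation:
Compute passive earth pressure coefficient:
Kp = tan^2(45 + phi/2) = tan^2(64.0) = 4.203746
Compute passive force:
Pp = 0.5 * Kp * gamma * H^2
Pp = 0.5 * 4.203746 * 20.3 * 2.4^2
Pp = 245.77 kN/m


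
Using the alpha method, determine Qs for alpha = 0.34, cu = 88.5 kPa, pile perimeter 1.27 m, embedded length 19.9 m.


Using Qs = alpha * cu * perimeter * L
Qs = 0.34 * 88.5 * 1.27 * 19.9
Qs = 760.46 kN


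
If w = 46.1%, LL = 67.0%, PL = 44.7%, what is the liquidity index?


First compute the plasticity index:
PI = LL - PL = 67.0 - 44.7 = 22.3
Then compute the liquidity index:
LI = (w - PL) / PI
LI = (46.1 - 44.7) / 22.3
LI = 0.063


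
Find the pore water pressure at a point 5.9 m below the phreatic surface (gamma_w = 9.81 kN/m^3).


Using u = gamma_w * h_w
u = 9.81 * 5.9
u = 57.88 kPa


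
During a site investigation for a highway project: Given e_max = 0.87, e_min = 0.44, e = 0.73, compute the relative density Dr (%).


Using Dr = (e_max - e) / (e_max - e_min) * 100
e_max - e = 0.87 - 0.73 = 0.14
e_max - e_min = 0.87 - 0.44 = 0.43
Dr = 0.14 / 0.43 * 100
Dr = 32.56 %


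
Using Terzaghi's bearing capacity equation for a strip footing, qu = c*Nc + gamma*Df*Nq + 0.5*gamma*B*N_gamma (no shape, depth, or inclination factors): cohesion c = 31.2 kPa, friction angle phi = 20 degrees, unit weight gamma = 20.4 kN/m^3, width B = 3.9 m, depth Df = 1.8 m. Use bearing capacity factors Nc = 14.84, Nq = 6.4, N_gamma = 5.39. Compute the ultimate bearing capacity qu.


Result: 912.43 kPa

Derivation:
Compute qu = c*Nc + gamma*Df*Nq + 0.5*gamma*B*N_gamma
Term 1: 31.2 * 14.84 = 463.008
Term 2: 20.4 * 1.8 * 6.4 = 235.008
Term 3: 0.5 * 20.4 * 3.9 * 5.39 = 214.4142
qu = 463.008 + 235.008 + 214.4142
qu = 912.43 kPa


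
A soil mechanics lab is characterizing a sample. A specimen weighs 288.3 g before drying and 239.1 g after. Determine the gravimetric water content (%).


Using w = (m_wet - m_dry) / m_dry * 100
m_wet - m_dry = 288.3 - 239.1 = 49.2 g
w = 49.2 / 239.1 * 100
w = 20.58 %


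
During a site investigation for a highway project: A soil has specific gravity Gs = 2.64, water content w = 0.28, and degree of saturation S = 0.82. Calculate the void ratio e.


Using the relation e = Gs * w / S
e = 2.64 * 0.28 / 0.82
e = 0.9015


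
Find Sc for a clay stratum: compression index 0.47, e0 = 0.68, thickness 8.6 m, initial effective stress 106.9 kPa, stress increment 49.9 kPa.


Using Sc = Cc * H / (1 + e0) * log10((sigma0 + delta_sigma) / sigma0)
Stress ratio = (106.9 + 49.9) / 106.9 = 1.46679
log10(1.46679) = 0.166368
Cc * H / (1 + e0) = 0.47 * 8.6 / (1 + 0.68) = 2.40595
Sc = 2.40595 * 0.166368
Sc = 0.4003 m


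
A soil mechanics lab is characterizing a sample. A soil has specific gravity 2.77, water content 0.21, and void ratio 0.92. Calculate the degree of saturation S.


Result: 0.6323

Derivation:
Using S = Gs * w / e
S = 2.77 * 0.21 / 0.92
S = 0.6323


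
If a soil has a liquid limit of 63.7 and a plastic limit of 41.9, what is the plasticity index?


Result: 21.8

Derivation:
Using PI = LL - PL
PI = 63.7 - 41.9
PI = 21.8


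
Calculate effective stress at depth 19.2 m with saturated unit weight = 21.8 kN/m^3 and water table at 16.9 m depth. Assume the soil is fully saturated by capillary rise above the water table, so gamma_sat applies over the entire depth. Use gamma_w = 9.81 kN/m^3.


Total stress = gamma_sat * depth
sigma = 21.8 * 19.2 = 418.56 kPa
Pore water pressure u = gamma_w * (depth - d_wt)
u = 9.81 * (19.2 - 16.9) = 22.563 kPa
Effective stress = sigma - u
sigma' = 418.56 - 22.563 = 396.0 kPa


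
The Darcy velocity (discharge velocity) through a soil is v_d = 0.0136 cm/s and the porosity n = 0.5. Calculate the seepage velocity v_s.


Using v_s = v_d / n
v_s = 0.0136 / 0.5
v_s = 0.0272 cm/s


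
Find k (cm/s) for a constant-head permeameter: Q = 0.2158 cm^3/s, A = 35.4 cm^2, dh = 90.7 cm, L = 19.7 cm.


Compute hydraulic gradient:
i = dh / L = 90.7 / 19.7 = 4.60406
Then apply Darcy's law:
k = Q / (A * i)
k = 0.2158 / (35.4 * 4.60406)
k = 0.2158 / 162.984
k = 0.001324 cm/s


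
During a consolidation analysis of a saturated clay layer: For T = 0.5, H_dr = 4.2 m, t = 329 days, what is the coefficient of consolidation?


Result: 0.02681 m^2/day

Derivation:
Using cv = T * H_dr^2 / t
H_dr^2 = 4.2^2 = 17.64
cv = 0.5 * 17.64 / 329
cv = 0.02681 m^2/day


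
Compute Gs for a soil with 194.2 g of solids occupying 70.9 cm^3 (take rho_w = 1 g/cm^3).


Using Gs = m_s / (V_s * rho_w)
Since rho_w = 1 g/cm^3:
Gs = 194.2 / 70.9
Gs = 2.739


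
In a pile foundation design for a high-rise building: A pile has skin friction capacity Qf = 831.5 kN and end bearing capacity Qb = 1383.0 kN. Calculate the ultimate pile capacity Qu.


Using Qu = Qf + Qb
Qu = 831.5 + 1383.0
Qu = 2214.5 kN


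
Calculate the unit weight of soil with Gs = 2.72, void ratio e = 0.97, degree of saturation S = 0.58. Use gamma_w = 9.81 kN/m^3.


Using gamma = gamma_w * (Gs + S*e) / (1 + e)
Numerator: Gs + S*e = 2.72 + 0.58*0.97 = 3.2826
Denominator: 1 + e = 1 + 0.97 = 1.97
gamma = 9.81 * 3.2826 / 1.97
gamma = 16.346 kN/m^3


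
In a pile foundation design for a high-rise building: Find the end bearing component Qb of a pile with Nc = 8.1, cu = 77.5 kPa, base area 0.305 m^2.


Using Qb = Nc * cu * Ab
Qb = 8.1 * 77.5 * 0.305
Qb = 191.46 kN


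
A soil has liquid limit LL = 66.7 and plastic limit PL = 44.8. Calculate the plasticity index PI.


Using PI = LL - PL
PI = 66.7 - 44.8
PI = 21.9


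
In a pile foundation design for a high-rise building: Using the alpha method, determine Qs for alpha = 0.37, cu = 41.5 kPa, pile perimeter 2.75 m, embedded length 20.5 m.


Result: 865.64 kN

Derivation:
Using Qs = alpha * cu * perimeter * L
Qs = 0.37 * 41.5 * 2.75 * 20.5
Qs = 865.64 kN


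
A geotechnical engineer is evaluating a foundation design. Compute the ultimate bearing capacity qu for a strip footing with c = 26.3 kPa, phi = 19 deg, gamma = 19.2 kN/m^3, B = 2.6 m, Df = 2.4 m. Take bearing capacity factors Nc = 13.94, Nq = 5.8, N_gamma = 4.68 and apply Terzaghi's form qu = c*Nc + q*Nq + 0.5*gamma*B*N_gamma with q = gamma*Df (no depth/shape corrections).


Result: 750.7 kPa

Derivation:
Compute qu = c*Nc + gamma*Df*Nq + 0.5*gamma*B*N_gamma
Term 1: 26.3 * 13.94 = 366.622
Term 2: 19.2 * 2.4 * 5.8 = 267.264
Term 3: 0.5 * 19.2 * 2.6 * 4.68 = 116.8128
qu = 366.622 + 267.264 + 116.8128
qu = 750.7 kPa


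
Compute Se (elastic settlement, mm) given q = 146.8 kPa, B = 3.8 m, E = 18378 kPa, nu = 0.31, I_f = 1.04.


Using Se = q * B * (1 - nu^2) * I_f / E
1 - nu^2 = 1 - 0.31^2 = 0.9039
Se = 146.8 * 3.8 * 0.9039 * 1.04 / 18378
Se = 0.028534 m
Convert to mm: Se = 0.028534 * 1000 = 28.534 mm


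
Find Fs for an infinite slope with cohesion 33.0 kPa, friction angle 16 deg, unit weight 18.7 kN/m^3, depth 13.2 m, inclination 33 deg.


Using Fs = c / (gamma*H*sin(beta)*cos(beta)) + tan(phi)/tan(beta)
Cohesion contribution = 33.0 / (18.7*13.2*sin(33)*cos(33))
Cohesion contribution = 0.292683
Friction contribution = tan(16)/tan(33) = 0.441549
Fs = 0.292683 + 0.441549
Fs = 0.734


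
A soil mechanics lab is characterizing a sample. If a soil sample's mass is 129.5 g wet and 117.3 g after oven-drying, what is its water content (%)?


Using w = (m_wet - m_dry) / m_dry * 100
m_wet - m_dry = 129.5 - 117.3 = 12.2 g
w = 12.2 / 117.3 * 100
w = 10.4 %


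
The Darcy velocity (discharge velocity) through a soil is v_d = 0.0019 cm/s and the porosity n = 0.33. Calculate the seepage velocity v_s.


Using v_s = v_d / n
v_s = 0.0019 / 0.33
v_s = 0.00576 cm/s


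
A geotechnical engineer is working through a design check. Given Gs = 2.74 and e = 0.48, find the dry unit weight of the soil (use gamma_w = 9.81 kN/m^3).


Using gamma_d = Gs * gamma_w / (1 + e)
gamma_d = 2.74 * 9.81 / (1 + 0.48)
gamma_d = 2.74 * 9.81 / 1.48
gamma_d = 18.162 kN/m^3


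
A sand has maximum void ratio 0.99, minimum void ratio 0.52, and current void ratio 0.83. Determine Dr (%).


Using Dr = (e_max - e) / (e_max - e_min) * 100
e_max - e = 0.99 - 0.83 = 0.16
e_max - e_min = 0.99 - 0.52 = 0.47
Dr = 0.16 / 0.47 * 100
Dr = 34.04 %


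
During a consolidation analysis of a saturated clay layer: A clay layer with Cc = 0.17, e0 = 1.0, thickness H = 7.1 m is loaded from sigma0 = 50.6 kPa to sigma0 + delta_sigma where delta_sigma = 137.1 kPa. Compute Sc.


Using Sc = Cc * H / (1 + e0) * log10((sigma0 + delta_sigma) / sigma0)
Stress ratio = (50.6 + 137.1) / 50.6 = 3.70949
log10(3.70949) = 0.569314
Cc * H / (1 + e0) = 0.17 * 7.1 / (1 + 1.0) = 0.6035
Sc = 0.6035 * 0.569314
Sc = 0.3436 m


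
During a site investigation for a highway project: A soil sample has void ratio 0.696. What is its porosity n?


Result: 0.4104

Derivation:
Using the relation n = e / (1 + e)
n = 0.696 / (1 + 0.696)
n = 0.696 / 1.696
n = 0.4104


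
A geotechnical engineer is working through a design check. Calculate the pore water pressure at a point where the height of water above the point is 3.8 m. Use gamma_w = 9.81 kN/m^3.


Using u = gamma_w * h_w
u = 9.81 * 3.8
u = 37.28 kPa


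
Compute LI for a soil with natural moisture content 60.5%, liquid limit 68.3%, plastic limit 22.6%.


First compute the plasticity index:
PI = LL - PL = 68.3 - 22.6 = 45.7
Then compute the liquidity index:
LI = (w - PL) / PI
LI = (60.5 - 22.6) / 45.7
LI = 0.829


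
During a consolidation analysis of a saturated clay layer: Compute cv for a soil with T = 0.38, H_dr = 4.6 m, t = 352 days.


Using cv = T * H_dr^2 / t
H_dr^2 = 4.6^2 = 21.16
cv = 0.38 * 21.16 / 352
cv = 0.02284 m^2/day


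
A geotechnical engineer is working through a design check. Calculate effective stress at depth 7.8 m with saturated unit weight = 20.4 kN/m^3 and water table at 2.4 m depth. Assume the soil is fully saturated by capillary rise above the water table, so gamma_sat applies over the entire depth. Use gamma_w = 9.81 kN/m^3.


Total stress = gamma_sat * depth
sigma = 20.4 * 7.8 = 159.12 kPa
Pore water pressure u = gamma_w * (depth - d_wt)
u = 9.81 * (7.8 - 2.4) = 52.974 kPa
Effective stress = sigma - u
sigma' = 159.12 - 52.974 = 106.15 kPa


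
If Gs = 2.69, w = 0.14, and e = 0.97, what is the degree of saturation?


Using S = Gs * w / e
S = 2.69 * 0.14 / 0.97
S = 0.3882


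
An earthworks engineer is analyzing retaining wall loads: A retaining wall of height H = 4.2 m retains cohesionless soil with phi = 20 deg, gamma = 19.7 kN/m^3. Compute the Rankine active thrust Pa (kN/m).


Compute active earth pressure coefficient:
Ka = tan^2(45 - phi/2) = tan^2(35.0) = 0.490291
Compute active force:
Pa = 0.5 * Ka * gamma * H^2
Pa = 0.5 * 0.490291 * 19.7 * 4.2^2
Pa = 85.19 kN/m


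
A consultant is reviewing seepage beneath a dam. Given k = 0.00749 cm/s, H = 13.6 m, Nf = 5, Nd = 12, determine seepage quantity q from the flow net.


Result: 0.0004244 m^3/s per m

Derivation:
Convert k to m/s for unit consistency with H:
k = 0.00749 cm/s = 0.00749 / 100 m/s = 7.49e-05 m/s
Using q = k * H * Nf / Nd
Nf / Nd = 5 / 12 = 0.4167
q = 7.49e-05 * 13.6 * 0.4167
q = 0.0004244 m^3/s per m


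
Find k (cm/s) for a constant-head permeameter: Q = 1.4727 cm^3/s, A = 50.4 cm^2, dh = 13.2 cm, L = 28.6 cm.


Compute hydraulic gradient:
i = dh / L = 13.2 / 28.6 = 0.461538
Then apply Darcy's law:
k = Q / (A * i)
k = 1.4727 / (50.4 * 0.461538)
k = 1.4727 / 23.2615
k = 0.063311 cm/s


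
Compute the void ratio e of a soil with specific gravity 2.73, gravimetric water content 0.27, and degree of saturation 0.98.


Using the relation e = Gs * w / S
e = 2.73 * 0.27 / 0.98
e = 0.7521


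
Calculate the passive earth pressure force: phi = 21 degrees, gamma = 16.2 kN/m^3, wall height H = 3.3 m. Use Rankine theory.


Compute passive earth pressure coefficient:
Kp = tan^2(45 + phi/2) = tan^2(55.5) = 2.117051
Compute passive force:
Pp = 0.5 * Kp * gamma * H^2
Pp = 0.5 * 2.117051 * 16.2 * 3.3^2
Pp = 186.74 kN/m


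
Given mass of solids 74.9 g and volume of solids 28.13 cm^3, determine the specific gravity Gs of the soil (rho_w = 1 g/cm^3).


Using Gs = m_s / (V_s * rho_w)
Since rho_w = 1 g/cm^3:
Gs = 74.9 / 28.13
Gs = 2.663


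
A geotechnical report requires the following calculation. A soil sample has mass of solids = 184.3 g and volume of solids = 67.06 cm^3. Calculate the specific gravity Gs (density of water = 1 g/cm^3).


Using Gs = m_s / (V_s * rho_w)
Since rho_w = 1 g/cm^3:
Gs = 184.3 / 67.06
Gs = 2.748


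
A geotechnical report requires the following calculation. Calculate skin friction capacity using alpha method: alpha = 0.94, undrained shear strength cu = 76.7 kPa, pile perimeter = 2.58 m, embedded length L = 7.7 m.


Result: 1432.3 kN

Derivation:
Using Qs = alpha * cu * perimeter * L
Qs = 0.94 * 76.7 * 2.58 * 7.7
Qs = 1432.3 kN


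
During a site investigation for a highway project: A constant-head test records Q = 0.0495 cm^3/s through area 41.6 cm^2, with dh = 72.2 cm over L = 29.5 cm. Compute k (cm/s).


Compute hydraulic gradient:
i = dh / L = 72.2 / 29.5 = 2.44746
Then apply Darcy's law:
k = Q / (A * i)
k = 0.0495 / (41.6 * 2.44746)
k = 0.0495 / 101.814
k = 0.000486 cm/s


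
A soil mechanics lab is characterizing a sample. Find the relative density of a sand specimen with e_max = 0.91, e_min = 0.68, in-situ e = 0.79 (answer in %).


Using Dr = (e_max - e) / (e_max - e_min) * 100
e_max - e = 0.91 - 0.79 = 0.12
e_max - e_min = 0.91 - 0.68 = 0.23
Dr = 0.12 / 0.23 * 100
Dr = 52.17 %


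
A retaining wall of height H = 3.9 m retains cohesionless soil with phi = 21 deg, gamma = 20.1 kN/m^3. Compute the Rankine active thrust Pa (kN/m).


Compute active earth pressure coefficient:
Ka = tan^2(45 - phi/2) = tan^2(34.5) = 0.472355
Compute active force:
Pa = 0.5 * Ka * gamma * H^2
Pa = 0.5 * 0.472355 * 20.1 * 3.9^2
Pa = 72.2 kN/m


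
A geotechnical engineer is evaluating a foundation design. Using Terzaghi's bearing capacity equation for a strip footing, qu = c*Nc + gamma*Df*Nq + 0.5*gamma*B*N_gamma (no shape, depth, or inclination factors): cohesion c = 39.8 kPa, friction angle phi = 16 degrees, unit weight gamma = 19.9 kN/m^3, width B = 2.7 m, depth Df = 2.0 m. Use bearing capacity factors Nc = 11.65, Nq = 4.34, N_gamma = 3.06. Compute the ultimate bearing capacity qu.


Result: 718.61 kPa

Derivation:
Compute qu = c*Nc + gamma*Df*Nq + 0.5*gamma*B*N_gamma
Term 1: 39.8 * 11.65 = 463.67
Term 2: 19.9 * 2.0 * 4.34 = 172.732
Term 3: 0.5 * 19.9 * 2.7 * 3.06 = 82.2069
qu = 463.67 + 172.732 + 82.2069
qu = 718.61 kPa


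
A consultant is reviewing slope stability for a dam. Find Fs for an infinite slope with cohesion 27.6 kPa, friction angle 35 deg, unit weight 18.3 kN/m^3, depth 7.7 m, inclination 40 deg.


Result: 1.232

Derivation:
Using Fs = c / (gamma*H*sin(beta)*cos(beta)) + tan(phi)/tan(beta)
Cohesion contribution = 27.6 / (18.3*7.7*sin(40)*cos(40))
Cohesion contribution = 0.397783
Friction contribution = tan(35)/tan(40) = 0.834475
Fs = 0.397783 + 0.834475
Fs = 1.232


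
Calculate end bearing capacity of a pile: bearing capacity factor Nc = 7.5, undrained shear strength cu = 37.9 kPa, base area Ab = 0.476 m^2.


Using Qb = Nc * cu * Ab
Qb = 7.5 * 37.9 * 0.476
Qb = 135.3 kN


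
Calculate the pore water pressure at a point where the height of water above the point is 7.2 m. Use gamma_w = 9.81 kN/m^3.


Using u = gamma_w * h_w
u = 9.81 * 7.2
u = 70.63 kPa


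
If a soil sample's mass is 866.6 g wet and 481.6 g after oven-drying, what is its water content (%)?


Result: 79.94 %

Derivation:
Using w = (m_wet - m_dry) / m_dry * 100
m_wet - m_dry = 866.6 - 481.6 = 385.0 g
w = 385.0 / 481.6 * 100
w = 79.94 %


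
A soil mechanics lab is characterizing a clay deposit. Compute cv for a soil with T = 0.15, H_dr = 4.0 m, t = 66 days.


Result: 0.03636 m^2/day

Derivation:
Using cv = T * H_dr^2 / t
H_dr^2 = 4.0^2 = 16.0
cv = 0.15 * 16.0 / 66
cv = 0.03636 m^2/day


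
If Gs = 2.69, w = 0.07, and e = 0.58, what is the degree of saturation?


Result: 0.3247

Derivation:
Using S = Gs * w / e
S = 2.69 * 0.07 / 0.58
S = 0.3247


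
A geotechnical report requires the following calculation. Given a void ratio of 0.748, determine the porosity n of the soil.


Result: 0.4279

Derivation:
Using the relation n = e / (1 + e)
n = 0.748 / (1 + 0.748)
n = 0.748 / 1.748
n = 0.4279


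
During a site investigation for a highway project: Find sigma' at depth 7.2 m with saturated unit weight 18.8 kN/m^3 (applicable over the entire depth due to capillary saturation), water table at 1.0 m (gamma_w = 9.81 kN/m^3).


Total stress = gamma_sat * depth
sigma = 18.8 * 7.2 = 135.36 kPa
Pore water pressure u = gamma_w * (depth - d_wt)
u = 9.81 * (7.2 - 1.0) = 60.822 kPa
Effective stress = sigma - u
sigma' = 135.36 - 60.822 = 74.54 kPa


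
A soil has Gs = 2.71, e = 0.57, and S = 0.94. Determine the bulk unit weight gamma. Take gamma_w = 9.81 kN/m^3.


Using gamma = gamma_w * (Gs + S*e) / (1 + e)
Numerator: Gs + S*e = 2.71 + 0.94*0.57 = 3.2458
Denominator: 1 + e = 1 + 0.57 = 1.57
gamma = 9.81 * 3.2458 / 1.57
gamma = 20.281 kN/m^3


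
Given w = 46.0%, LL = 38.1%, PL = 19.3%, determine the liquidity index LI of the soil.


First compute the plasticity index:
PI = LL - PL = 38.1 - 19.3 = 18.8
Then compute the liquidity index:
LI = (w - PL) / PI
LI = (46.0 - 19.3) / 18.8
LI = 1.42


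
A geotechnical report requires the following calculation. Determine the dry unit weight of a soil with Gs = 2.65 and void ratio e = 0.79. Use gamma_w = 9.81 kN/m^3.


Result: 14.523 kN/m^3

Derivation:
Using gamma_d = Gs * gamma_w / (1 + e)
gamma_d = 2.65 * 9.81 / (1 + 0.79)
gamma_d = 2.65 * 9.81 / 1.79
gamma_d = 14.523 kN/m^3


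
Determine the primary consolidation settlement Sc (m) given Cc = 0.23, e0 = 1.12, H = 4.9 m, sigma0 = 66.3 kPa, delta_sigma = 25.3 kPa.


Result: 0.0746 m

Derivation:
Using Sc = Cc * H / (1 + e0) * log10((sigma0 + delta_sigma) / sigma0)
Stress ratio = (66.3 + 25.3) / 66.3 = 1.3816
log10(1.3816) = 0.140382
Cc * H / (1 + e0) = 0.23 * 4.9 / (1 + 1.12) = 0.531604
Sc = 0.531604 * 0.140382
Sc = 0.0746 m


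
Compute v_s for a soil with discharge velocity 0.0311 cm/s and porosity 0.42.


Using v_s = v_d / n
v_s = 0.0311 / 0.42
v_s = 0.07405 cm/s


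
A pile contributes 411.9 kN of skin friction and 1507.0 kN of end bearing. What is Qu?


Using Qu = Qf + Qb
Qu = 411.9 + 1507.0
Qu = 1918.9 kN


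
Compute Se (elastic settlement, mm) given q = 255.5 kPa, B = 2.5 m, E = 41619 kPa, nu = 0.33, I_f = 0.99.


Using Se = q * B * (1 - nu^2) * I_f / E
1 - nu^2 = 1 - 0.33^2 = 0.8911
Se = 255.5 * 2.5 * 0.8911 * 0.99 / 41619
Se = 0.013539 m
Convert to mm: Se = 0.013539 * 1000 = 13.539 mm


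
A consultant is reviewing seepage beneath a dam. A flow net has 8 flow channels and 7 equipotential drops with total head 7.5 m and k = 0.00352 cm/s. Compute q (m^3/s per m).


Result: 0.0003017 m^3/s per m

Derivation:
Convert k to m/s for unit consistency with H:
k = 0.00352 cm/s = 0.00352 / 100 m/s = 3.52e-05 m/s
Using q = k * H * Nf / Nd
Nf / Nd = 8 / 7 = 1.1429
q = 3.52e-05 * 7.5 * 1.1429
q = 0.0003017 m^3/s per m


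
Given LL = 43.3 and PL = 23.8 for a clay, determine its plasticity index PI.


Using PI = LL - PL
PI = 43.3 - 23.8
PI = 19.5


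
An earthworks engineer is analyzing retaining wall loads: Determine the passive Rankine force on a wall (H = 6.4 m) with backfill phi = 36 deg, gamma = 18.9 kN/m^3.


Compute passive earth pressure coefficient:
Kp = tan^2(45 + phi/2) = tan^2(63.0) = 3.85184
Compute passive force:
Pp = 0.5 * Kp * gamma * H^2
Pp = 0.5 * 3.85184 * 18.9 * 6.4^2
Pp = 1490.94 kN/m


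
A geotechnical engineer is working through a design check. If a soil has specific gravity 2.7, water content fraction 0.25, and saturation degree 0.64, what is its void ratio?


Using the relation e = Gs * w / S
e = 2.7 * 0.25 / 0.64
e = 1.0547


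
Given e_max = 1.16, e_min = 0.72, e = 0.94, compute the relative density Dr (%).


Using Dr = (e_max - e) / (e_max - e_min) * 100
e_max - e = 1.16 - 0.94 = 0.22
e_max - e_min = 1.16 - 0.72 = 0.44
Dr = 0.22 / 0.44 * 100
Dr = 50.0 %


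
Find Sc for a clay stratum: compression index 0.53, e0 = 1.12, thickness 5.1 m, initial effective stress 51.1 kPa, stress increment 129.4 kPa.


Using Sc = Cc * H / (1 + e0) * log10((sigma0 + delta_sigma) / sigma0)
Stress ratio = (51.1 + 129.4) / 51.1 = 3.53229
log10(3.53229) = 0.548056
Cc * H / (1 + e0) = 0.53 * 5.1 / (1 + 1.12) = 1.275
Sc = 1.275 * 0.548056
Sc = 0.6988 m


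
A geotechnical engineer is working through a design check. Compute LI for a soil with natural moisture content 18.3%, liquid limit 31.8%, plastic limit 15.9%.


First compute the plasticity index:
PI = LL - PL = 31.8 - 15.9 = 15.9
Then compute the liquidity index:
LI = (w - PL) / PI
LI = (18.3 - 15.9) / 15.9
LI = 0.151


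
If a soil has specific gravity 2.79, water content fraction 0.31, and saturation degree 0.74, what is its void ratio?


Using the relation e = Gs * w / S
e = 2.79 * 0.31 / 0.74
e = 1.1688


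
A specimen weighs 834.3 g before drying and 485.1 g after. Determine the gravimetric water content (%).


Using w = (m_wet - m_dry) / m_dry * 100
m_wet - m_dry = 834.3 - 485.1 = 349.2 g
w = 349.2 / 485.1 * 100
w = 71.99 %


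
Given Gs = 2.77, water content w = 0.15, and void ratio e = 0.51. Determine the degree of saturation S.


Using S = Gs * w / e
S = 2.77 * 0.15 / 0.51
S = 0.8147


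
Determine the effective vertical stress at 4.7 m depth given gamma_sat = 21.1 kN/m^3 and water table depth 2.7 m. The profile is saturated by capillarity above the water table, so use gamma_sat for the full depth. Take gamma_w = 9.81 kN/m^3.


Total stress = gamma_sat * depth
sigma = 21.1 * 4.7 = 99.17 kPa
Pore water pressure u = gamma_w * (depth - d_wt)
u = 9.81 * (4.7 - 2.7) = 19.62 kPa
Effective stress = sigma - u
sigma' = 99.17 - 19.62 = 79.55 kPa


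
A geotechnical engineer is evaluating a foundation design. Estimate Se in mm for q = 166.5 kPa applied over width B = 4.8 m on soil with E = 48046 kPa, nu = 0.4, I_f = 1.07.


Result: 14.951 mm

Derivation:
Using Se = q * B * (1 - nu^2) * I_f / E
1 - nu^2 = 1 - 0.4^2 = 0.84
Se = 166.5 * 4.8 * 0.84 * 1.07 / 48046
Se = 0.014951 m
Convert to mm: Se = 0.014951 * 1000 = 14.951 mm


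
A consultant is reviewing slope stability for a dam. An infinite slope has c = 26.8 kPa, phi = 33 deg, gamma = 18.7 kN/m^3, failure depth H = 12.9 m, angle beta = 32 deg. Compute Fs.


Using Fs = c / (gamma*H*sin(beta)*cos(beta)) + tan(phi)/tan(beta)
Cohesion contribution = 26.8 / (18.7*12.9*sin(32)*cos(32))
Cohesion contribution = 0.247214
Friction contribution = tan(33)/tan(32) = 1.03927
Fs = 0.247214 + 1.03927
Fs = 1.286


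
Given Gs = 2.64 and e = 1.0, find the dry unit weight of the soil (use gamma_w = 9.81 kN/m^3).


Using gamma_d = Gs * gamma_w / (1 + e)
gamma_d = 2.64 * 9.81 / (1 + 1.0)
gamma_d = 2.64 * 9.81 / 2.0
gamma_d = 12.949 kN/m^3


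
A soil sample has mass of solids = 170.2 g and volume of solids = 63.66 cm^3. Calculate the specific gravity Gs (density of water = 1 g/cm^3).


Using Gs = m_s / (V_s * rho_w)
Since rho_w = 1 g/cm^3:
Gs = 170.2 / 63.66
Gs = 2.674


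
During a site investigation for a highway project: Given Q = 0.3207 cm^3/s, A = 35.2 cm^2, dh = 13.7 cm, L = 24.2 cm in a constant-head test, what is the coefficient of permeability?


Compute hydraulic gradient:
i = dh / L = 13.7 / 24.2 = 0.566116
Then apply Darcy's law:
k = Q / (A * i)
k = 0.3207 / (35.2 * 0.566116)
k = 0.3207 / 19.9273
k = 0.016094 cm/s


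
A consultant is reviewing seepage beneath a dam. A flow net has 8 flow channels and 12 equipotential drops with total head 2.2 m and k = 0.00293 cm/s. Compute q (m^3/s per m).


Convert k to m/s for unit consistency with H:
k = 0.00293 cm/s = 0.00293 / 100 m/s = 2.93e-05 m/s
Using q = k * H * Nf / Nd
Nf / Nd = 8 / 12 = 0.6667
q = 2.93e-05 * 2.2 * 0.6667
q = 4.297e-05 m^3/s per m


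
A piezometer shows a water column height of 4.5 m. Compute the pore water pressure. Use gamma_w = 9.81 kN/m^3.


Result: 44.15 kPa

Derivation:
Using u = gamma_w * h_w
u = 9.81 * 4.5
u = 44.15 kPa


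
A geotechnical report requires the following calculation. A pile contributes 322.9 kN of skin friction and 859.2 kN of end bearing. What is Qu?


Using Qu = Qf + Qb
Qu = 322.9 + 859.2
Qu = 1182.1 kN


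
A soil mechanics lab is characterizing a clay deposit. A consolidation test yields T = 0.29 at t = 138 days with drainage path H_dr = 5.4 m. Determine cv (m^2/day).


Using cv = T * H_dr^2 / t
H_dr^2 = 5.4^2 = 29.16
cv = 0.29 * 29.16 / 138
cv = 0.06128 m^2/day


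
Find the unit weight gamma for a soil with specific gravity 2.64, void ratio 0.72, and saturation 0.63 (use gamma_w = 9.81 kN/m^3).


Using gamma = gamma_w * (Gs + S*e) / (1 + e)
Numerator: Gs + S*e = 2.64 + 0.63*0.72 = 3.0936
Denominator: 1 + e = 1 + 0.72 = 1.72
gamma = 9.81 * 3.0936 / 1.72
gamma = 17.644 kN/m^3


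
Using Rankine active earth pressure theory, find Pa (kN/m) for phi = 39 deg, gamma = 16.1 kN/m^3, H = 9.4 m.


Compute active earth pressure coefficient:
Ka = tan^2(45 - phi/2) = tan^2(25.5) = 0.227506
Compute active force:
Pa = 0.5 * Ka * gamma * H^2
Pa = 0.5 * 0.227506 * 16.1 * 9.4^2
Pa = 161.82 kN/m


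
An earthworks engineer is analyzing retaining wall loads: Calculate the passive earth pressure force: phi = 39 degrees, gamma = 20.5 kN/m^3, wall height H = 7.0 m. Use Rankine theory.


Compute passive earth pressure coefficient:
Kp = tan^2(45 + phi/2) = tan^2(64.5) = 4.395495
Compute passive force:
Pp = 0.5 * Kp * gamma * H^2
Pp = 0.5 * 4.395495 * 20.5 * 7.0^2
Pp = 2207.64 kN/m


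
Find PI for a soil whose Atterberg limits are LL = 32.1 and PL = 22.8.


Using PI = LL - PL
PI = 32.1 - 22.8
PI = 9.3


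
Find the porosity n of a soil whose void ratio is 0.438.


Using the relation n = e / (1 + e)
n = 0.438 / (1 + 0.438)
n = 0.438 / 1.438
n = 0.3046


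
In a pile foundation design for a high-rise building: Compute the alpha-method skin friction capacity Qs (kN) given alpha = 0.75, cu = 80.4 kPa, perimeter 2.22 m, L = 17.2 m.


Using Qs = alpha * cu * perimeter * L
Qs = 0.75 * 80.4 * 2.22 * 17.2
Qs = 2302.5 kN


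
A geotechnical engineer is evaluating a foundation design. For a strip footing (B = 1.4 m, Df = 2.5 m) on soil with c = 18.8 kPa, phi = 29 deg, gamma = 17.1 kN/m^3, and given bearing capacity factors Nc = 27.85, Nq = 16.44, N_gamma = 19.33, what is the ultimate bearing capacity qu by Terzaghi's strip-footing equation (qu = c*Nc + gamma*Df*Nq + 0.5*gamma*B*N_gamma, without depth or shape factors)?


Compute qu = c*Nc + gamma*Df*Nq + 0.5*gamma*B*N_gamma
Term 1: 18.8 * 27.85 = 523.58
Term 2: 17.1 * 2.5 * 16.44 = 702.81
Term 3: 0.5 * 17.1 * 1.4 * 19.33 = 231.3801
qu = 523.58 + 702.81 + 231.3801
qu = 1457.77 kPa


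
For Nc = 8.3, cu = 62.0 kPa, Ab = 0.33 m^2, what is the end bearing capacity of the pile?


Using Qb = Nc * cu * Ab
Qb = 8.3 * 62.0 * 0.33
Qb = 169.82 kN


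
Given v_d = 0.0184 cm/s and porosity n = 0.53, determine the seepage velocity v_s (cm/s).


Using v_s = v_d / n
v_s = 0.0184 / 0.53
v_s = 0.03472 cm/s


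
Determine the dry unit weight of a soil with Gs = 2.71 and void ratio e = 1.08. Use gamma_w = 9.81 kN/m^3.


Using gamma_d = Gs * gamma_w / (1 + e)
gamma_d = 2.71 * 9.81 / (1 + 1.08)
gamma_d = 2.71 * 9.81 / 2.08
gamma_d = 12.781 kN/m^3


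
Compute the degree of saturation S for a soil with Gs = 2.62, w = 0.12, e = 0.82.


Using S = Gs * w / e
S = 2.62 * 0.12 / 0.82
S = 0.3834


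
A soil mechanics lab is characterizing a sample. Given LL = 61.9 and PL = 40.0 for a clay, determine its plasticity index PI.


Using PI = LL - PL
PI = 61.9 - 40.0
PI = 21.9


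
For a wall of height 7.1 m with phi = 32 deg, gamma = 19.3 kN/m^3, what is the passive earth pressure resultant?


Compute passive earth pressure coefficient:
Kp = tan^2(45 + phi/2) = tan^2(61.0) = 3.254588
Compute passive force:
Pp = 0.5 * Kp * gamma * H^2
Pp = 0.5 * 3.254588 * 19.3 * 7.1^2
Pp = 1583.22 kN/m


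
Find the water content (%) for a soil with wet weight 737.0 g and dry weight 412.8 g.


Using w = (m_wet - m_dry) / m_dry * 100
m_wet - m_dry = 737.0 - 412.8 = 324.2 g
w = 324.2 / 412.8 * 100
w = 78.54 %


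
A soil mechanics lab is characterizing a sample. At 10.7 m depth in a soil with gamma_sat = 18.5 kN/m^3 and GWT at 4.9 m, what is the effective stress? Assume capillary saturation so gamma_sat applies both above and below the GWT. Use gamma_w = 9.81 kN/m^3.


Result: 141.05 kPa

Derivation:
Total stress = gamma_sat * depth
sigma = 18.5 * 10.7 = 197.95 kPa
Pore water pressure u = gamma_w * (depth - d_wt)
u = 9.81 * (10.7 - 4.9) = 56.898 kPa
Effective stress = sigma - u
sigma' = 197.95 - 56.898 = 141.05 kPa


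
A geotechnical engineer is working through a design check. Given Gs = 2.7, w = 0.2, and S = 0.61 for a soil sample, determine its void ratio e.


Using the relation e = Gs * w / S
e = 2.7 * 0.2 / 0.61
e = 0.8852


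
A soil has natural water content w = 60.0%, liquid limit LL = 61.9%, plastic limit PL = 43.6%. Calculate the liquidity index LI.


First compute the plasticity index:
PI = LL - PL = 61.9 - 43.6 = 18.3
Then compute the liquidity index:
LI = (w - PL) / PI
LI = (60.0 - 43.6) / 18.3
LI = 0.896


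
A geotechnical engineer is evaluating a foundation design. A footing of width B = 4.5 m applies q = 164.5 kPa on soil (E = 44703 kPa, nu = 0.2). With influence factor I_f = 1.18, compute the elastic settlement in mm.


Using Se = q * B * (1 - nu^2) * I_f / E
1 - nu^2 = 1 - 0.2^2 = 0.96
Se = 164.5 * 4.5 * 0.96 * 1.18 / 44703
Se = 0.018758 m
Convert to mm: Se = 0.018758 * 1000 = 18.758 mm


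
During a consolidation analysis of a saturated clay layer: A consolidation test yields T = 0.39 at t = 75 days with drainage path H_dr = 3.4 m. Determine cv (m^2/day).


Using cv = T * H_dr^2 / t
H_dr^2 = 3.4^2 = 11.56
cv = 0.39 * 11.56 / 75
cv = 0.06011 m^2/day


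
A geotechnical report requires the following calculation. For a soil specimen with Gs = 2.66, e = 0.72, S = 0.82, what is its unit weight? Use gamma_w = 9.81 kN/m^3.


Using gamma = gamma_w * (Gs + S*e) / (1 + e)
Numerator: Gs + S*e = 2.66 + 0.82*0.72 = 3.2504
Denominator: 1 + e = 1 + 0.72 = 1.72
gamma = 9.81 * 3.2504 / 1.72
gamma = 18.539 kN/m^3


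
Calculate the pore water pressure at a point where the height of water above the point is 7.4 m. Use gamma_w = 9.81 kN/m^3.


Using u = gamma_w * h_w
u = 9.81 * 7.4
u = 72.59 kPa
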